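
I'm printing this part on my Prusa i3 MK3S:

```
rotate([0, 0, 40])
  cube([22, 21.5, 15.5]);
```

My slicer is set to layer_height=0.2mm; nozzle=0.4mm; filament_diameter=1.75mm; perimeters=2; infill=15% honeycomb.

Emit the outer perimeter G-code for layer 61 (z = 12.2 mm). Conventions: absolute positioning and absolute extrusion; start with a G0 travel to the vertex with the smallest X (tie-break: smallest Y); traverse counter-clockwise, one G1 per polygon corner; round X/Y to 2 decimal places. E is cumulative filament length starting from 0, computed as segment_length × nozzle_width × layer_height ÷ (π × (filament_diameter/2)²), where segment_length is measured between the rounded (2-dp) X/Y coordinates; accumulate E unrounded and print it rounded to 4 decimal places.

G0 X-13.82 Y16.47 Z12.20
G1 X0.00 Y0.00 E0.7151
G1 X16.85 Y14.14 E1.4467
G1 X3.03 Y30.61 E2.1618
G1 X-13.82 Y16.47 E2.8934

At z = 12.2 mm: the cube (footprint 22×21.5) is included at this height; (whole slice rotated 40° about Z — lengths, areas and connectivity unchanged). The outline is a single polygon with 4 vertices. Extrusion per mm of travel: 0.4 × 0.2 / (π × 0.875²) = 0.033260. Accumulating E over each segment gives final E = 2.8934.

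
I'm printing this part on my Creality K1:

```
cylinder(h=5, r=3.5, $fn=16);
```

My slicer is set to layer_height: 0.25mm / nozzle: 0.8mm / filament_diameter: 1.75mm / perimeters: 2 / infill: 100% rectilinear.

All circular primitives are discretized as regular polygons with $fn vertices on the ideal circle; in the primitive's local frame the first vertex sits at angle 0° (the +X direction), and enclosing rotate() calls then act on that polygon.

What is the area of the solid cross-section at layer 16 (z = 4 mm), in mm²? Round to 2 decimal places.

37.50 mm²

At z = 4 mm: the r=3.5 cylinder contributes a regular 16-gon of circumradius 3.5 (area = (16/2)·3.500²·sin(360°/16) = 37.50 mm²). Overall, the cross-section is a single solid region. Net area = 37.50 mm².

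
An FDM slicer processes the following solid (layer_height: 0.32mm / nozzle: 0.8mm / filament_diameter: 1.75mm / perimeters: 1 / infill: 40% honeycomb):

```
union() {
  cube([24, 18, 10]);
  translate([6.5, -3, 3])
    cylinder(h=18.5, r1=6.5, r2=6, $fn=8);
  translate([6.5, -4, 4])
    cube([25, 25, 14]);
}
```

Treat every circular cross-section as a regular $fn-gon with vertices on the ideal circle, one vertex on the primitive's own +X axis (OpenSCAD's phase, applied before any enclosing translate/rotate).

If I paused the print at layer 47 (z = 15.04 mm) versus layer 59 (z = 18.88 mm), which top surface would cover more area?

layer 47 (z = 15.04 mm)

Layer 47 (z = 15.04): the cube does not reach this height (z outside [0, 10]); the cone at (6.5, -3): at t=0.651 of its height the radius interpolates to r₁+(r₂−r₁)t = 6.175, giving a regular 8-gon of that circumradius (area = (8/2)·6.175²·sin(360°/8) = 107.84 mm²); the 25×25 cube at (6.5, -4) contributes its full rectangle (area 625.00 mm²); Taking the union: the regions partially overlap — summed areas 732.84 mm² minus the doubly-counted overlap 32.93 mm² gives 699.91 mm² — area = 699.91 mm². So its area = 699.91 mm². Layer 59 (z = 18.88): the cube does not reach this height (z outside [0, 10]); the cone at (6.5, -3) contributes a regular 8-gon of circumradius 6.071 (interpolated between r1=6.5 and r2=6 at t=0.858) (area = (8/2)·6.071²·sin(360°/8) = 104.24 mm²); the cube at (6.5, -4) does not reach this height (z outside [4, 18]); Combining (union): only the cone at (6.5, -3) is present, so the union is just that shape — area = 104.24 mm². So its area = 104.24 mm². Layer 47 is larger (699.91 vs 104.24 mm²).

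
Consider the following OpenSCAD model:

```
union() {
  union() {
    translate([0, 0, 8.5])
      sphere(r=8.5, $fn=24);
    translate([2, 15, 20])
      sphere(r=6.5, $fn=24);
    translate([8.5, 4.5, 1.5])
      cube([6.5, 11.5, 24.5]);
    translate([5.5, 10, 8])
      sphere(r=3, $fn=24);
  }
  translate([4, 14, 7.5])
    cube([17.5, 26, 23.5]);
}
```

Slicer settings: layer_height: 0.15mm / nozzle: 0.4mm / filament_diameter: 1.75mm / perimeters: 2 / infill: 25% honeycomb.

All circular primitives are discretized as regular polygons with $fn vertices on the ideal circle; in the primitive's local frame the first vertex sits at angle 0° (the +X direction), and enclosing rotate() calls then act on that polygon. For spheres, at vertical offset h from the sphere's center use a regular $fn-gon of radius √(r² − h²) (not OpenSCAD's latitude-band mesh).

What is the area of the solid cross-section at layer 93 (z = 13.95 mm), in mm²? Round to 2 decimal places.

At z = 13.95 mm: the r=8.5 sphere slices to a regular 24-gon of circumradius 6.523 (√(r²−h²) with h=5.45 from center) (area = (24/2)·6.523²·sin(360°/24) = 132.15 mm²); the r=6.5 sphere at (2, 15) contributes a regular 24-gon of circumradius √(6.5²−6.05²) = 2.376 (area = (24/2)·2.376²·sin(360°/24) = 17.54 mm²); the 6.5×11.5 cube at (8.5, 4.5) contributes its full rectangle (area 74.75 mm²); the sphere at (5.5, 10) does not reach this height (|z−center|=5.950 > r=3); Taking the union: the 3 present regions are separate (no shared area or edge), so areas and boundary lengths simply add and each stays a separate island — area = 224.44 mm²; the cube at (4, 14) (footprint 17.5×26) is included at this height (area 455.00 mm²); Taking the union: the regions partially overlap — summed areas 679.44 mm² minus the doubly-counted overlap 13.60 mm² gives 665.84 mm² — area = 665.84 mm². Overall, the cross-section has 2 separate islands. Net area = 665.84 mm².

665.84 mm²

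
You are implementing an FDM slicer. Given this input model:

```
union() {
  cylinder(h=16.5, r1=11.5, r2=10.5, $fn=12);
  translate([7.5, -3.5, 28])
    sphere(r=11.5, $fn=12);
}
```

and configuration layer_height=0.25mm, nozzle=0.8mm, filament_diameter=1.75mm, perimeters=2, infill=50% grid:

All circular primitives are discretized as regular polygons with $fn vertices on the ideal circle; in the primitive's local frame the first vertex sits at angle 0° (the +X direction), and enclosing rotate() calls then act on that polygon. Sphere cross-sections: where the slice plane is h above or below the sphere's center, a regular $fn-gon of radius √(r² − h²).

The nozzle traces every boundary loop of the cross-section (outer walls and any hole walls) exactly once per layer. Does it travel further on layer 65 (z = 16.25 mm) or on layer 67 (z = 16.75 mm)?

layer 65 (z = 16.25 mm)

Layer 65 (z = 16.25): the cone (r1=11.5→r2=10.5) has section circumradius 10.515 here — a regular 12-gon (perimeter = 2·12·10.515·sin(180°/12) = 65.32 mm); the sphere at (7.5, -3.5) is absent (|z−center|=11.750 > r=11.5); Combining (union): only the cone is present, so the union is just that shape — boundary = 65.32 mm. So its perimeter = 65.32 mm. Layer 67 (z = 16.75): the cone is absent (z outside [0, 16.5]); the r=11.5 sphere at (7.5, -3.5) slices to a regular 12-gon of circumradius 2.385 (√(r²−h²) with h=11.25 from center) (perimeter = 2·12·2.385·sin(180°/12) = 14.81 mm); Combining (union): only the r=11.5 sphere at (7.5, -3.5) is present, so the union is just that shape — boundary = 14.81 mm. So its perimeter = 14.81 mm. Layer 65 is larger (65.32 vs 14.81 mm).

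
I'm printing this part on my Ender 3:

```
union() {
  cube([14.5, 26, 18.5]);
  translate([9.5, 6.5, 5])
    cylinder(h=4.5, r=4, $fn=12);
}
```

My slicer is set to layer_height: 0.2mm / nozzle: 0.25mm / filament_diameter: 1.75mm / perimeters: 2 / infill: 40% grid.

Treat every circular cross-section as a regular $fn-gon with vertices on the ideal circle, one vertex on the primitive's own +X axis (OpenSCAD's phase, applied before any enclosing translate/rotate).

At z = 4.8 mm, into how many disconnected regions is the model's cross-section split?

At z = 4.8 mm: the cube is present — its section is the full 14.5×26 rectangle; the cylinder at (9.5, 6.5) is absent (z outside [5, 9.5]); Taking the union: only the 14.5×26 cube is present, so the union is just that shape — 1 connected region. The result has 1 disconnected region.

1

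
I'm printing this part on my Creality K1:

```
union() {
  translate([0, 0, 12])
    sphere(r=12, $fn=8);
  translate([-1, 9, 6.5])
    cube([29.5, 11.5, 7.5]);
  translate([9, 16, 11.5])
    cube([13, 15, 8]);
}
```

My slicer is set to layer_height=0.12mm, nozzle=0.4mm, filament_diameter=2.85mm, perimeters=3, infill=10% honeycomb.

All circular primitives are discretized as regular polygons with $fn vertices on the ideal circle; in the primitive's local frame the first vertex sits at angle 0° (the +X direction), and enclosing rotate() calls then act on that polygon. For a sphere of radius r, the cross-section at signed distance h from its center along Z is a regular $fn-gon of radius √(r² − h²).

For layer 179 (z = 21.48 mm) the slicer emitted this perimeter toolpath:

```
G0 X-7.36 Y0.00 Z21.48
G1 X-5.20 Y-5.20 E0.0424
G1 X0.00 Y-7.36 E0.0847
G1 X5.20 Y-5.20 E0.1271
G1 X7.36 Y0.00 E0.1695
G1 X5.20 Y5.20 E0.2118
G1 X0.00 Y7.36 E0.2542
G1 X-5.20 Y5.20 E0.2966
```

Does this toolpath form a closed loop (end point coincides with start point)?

Start point (G0): (-7.36, 0.00). End point (last G1): the path does not return to the start — open.

no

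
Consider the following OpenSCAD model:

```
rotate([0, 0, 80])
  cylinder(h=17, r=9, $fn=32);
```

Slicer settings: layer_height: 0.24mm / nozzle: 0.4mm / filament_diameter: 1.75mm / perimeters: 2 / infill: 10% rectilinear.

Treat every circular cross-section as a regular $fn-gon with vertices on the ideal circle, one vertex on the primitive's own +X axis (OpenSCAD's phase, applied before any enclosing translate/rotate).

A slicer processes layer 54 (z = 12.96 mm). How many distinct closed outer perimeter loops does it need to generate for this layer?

At z = 12.96 mm: the r=9 cylinder contributes a regular 32-gon of circumradius 9; (rotated 80° about Z; rotation is an isometry so areas/perimeters/island counts are preserved). The result has 1 disconnected region.

1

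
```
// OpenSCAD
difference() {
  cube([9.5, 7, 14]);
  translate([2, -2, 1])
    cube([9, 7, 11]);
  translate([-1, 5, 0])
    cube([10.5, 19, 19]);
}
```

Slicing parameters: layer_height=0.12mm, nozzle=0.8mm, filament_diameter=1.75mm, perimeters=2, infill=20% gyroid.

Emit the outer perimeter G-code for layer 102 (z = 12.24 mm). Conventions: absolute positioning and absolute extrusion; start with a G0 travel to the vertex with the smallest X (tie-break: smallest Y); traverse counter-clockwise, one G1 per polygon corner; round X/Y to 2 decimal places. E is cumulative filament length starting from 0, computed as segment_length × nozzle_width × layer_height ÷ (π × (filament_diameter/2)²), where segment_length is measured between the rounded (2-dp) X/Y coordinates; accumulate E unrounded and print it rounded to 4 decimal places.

G0 X0.00 Y0.00 Z12.24
G1 X9.50 Y0.00 E0.3792
G1 X9.50 Y5.00 E0.5787
G1 X0.00 Y5.00 E0.9579
G1 X0.00 Y0.00 E1.1575

At z = 12.24 mm: the 9.5×7 cube contributes its full rectangle; the cube at (2, -2) is not intersected at this z (z outside [1, 12]); the cube at (-1, 5) is present — its section is the full 10.5×19 rectangle; Subtracting the remaining from the first: starting from the 9.5×7 cube, the 10.5×19 cube at (-1, 5) partially overlaps it — only the 19.00 mm² overlap (of its 199.50 mm²) is removed, clipping the outline — 1 connected region. The outline is a single polygon with 4 vertices. Extrusion per mm of travel: 0.8 × 0.12 / (π × 0.875²) = 0.039912. Accumulating E over each segment gives final E = 1.1575.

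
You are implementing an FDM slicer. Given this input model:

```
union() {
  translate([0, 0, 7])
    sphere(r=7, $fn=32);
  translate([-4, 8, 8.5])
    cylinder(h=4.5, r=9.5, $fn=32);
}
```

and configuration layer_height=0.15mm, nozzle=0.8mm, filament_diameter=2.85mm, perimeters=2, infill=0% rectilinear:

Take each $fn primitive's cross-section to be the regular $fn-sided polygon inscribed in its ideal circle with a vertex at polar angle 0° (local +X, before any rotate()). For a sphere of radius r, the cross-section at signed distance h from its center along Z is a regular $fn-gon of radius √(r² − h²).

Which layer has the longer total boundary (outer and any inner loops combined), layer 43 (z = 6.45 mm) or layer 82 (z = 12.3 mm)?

Layer 43 (z = 6.45): the sphere: section is a regular 32-gon, circumradius = √(r²−h²) = √(7²−0.55²) = 6.978 (perimeter = 2·32·6.978·sin(180°/32) = 43.78 mm); the cylinder at (-4, 8) is absent (z outside [8.5, 13]); Taking the union: only the r=7 sphere is present, so the union is just that shape — boundary = 43.78 mm. So its perimeter = 43.78 mm. Layer 82 (z = 12.3): the r=7 sphere slices to a regular 32-gon of circumradius 4.573 (√(r²−h²) with h=5.3 from center) (perimeter = 2·32·4.573·sin(180°/32) = 28.69 mm); the r=9.5 cylinder at (-4, 8) gives a regular 32-gon of circumradius 9.5 (constant along its height) (perimeter = 2·32·9.500·sin(180°/32) = 59.59 mm); Combining (union): the regions partially overlap (shared area 33.98 mm²), so the edge portions inside another operand are dropped and the merged outline is re-measured after clipping — boundary = 65.74 mm. So its perimeter = 65.74 mm. Layer 82 is larger (65.74 vs 43.78 mm).

layer 82 (z = 12.3 mm)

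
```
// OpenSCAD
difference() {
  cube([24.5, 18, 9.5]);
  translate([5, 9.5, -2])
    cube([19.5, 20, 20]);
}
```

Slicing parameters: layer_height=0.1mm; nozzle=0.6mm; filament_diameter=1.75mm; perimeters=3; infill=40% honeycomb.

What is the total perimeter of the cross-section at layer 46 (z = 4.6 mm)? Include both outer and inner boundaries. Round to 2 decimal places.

85.00 mm

At z = 4.6 mm: the cube is present — its section is the full 24.5×18 rectangle (perimeter 85.00 mm); the cube at (5, 9.5) (footprint 19.5×20) is included at this height (perimeter 79.00 mm); After the difference (first − rest): starting from the 24.5×18 cube, the 19.5×20 cube at (5, 9.5) partially overlaps it — only the 165.75 mm² overlap (of its 390.00 mm²) is removed, clipping the outline — boundary = 85.00 mm. Overall, the cross-section is a single solid region. Total boundary length (outer) = 85.00 mm.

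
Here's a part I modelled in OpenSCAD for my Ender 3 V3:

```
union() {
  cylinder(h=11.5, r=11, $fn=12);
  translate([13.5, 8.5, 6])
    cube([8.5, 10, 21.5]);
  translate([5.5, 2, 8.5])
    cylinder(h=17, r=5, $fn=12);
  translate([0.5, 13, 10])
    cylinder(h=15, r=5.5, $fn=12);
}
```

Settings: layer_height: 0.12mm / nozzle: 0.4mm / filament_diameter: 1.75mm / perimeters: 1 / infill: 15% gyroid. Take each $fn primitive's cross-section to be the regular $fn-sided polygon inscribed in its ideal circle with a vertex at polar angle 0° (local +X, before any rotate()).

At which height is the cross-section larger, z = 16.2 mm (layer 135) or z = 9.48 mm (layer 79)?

Layer 135 (z = 16.2): the cylinder does not reach this height (z outside [0, 11.5]); the 8.5×10 cube at (13.5, 8.5) contributes its full rectangle (area 85.00 mm²); the r=5 cylinder at (5.5, 2) contributes a regular 12-gon of circumradius 5 (area = (12/2)·5.000²·sin(360°/12) = 75.00 mm²); the cylinder at (0.5, 13): section is a regular 12-gon, circumradius r=5.5 (area = (12/2)·5.500²·sin(360°/12) = 90.75 mm²); Taking the union: the 3 present regions are separate (no shared area or edge), so areas and boundary lengths simply add and each stays a separate island — area = 250.75 mm². So its area = 250.75 mm². Layer 79 (z = 9.48): the r=11 cylinder gives a regular 12-gon of circumradius 11 (constant along its height) (area = (12/2)·11.000²·sin(360°/12) = 363.00 mm²); the cube at (13.5, 8.5) (footprint 8.5×10) is included at this height (area 85.00 mm²); the cylinder at (5.5, 2): section is a regular 12-gon, circumradius r=5 (area = (12/2)·5.000²·sin(360°/12) = 75.00 mm²); the cylinder at (0.5, 13) is not intersected at this z (z outside [10, 25]); Combining (union): the regions partially overlap — summed areas 523.00 mm² minus the doubly-counted overlap 74.91 mm² gives 448.09 mm² — area = 448.09 mm². So its area = 448.09 mm². Layer 79 is larger (448.09 vs 250.75 mm²).

layer 79 (z = 9.48 mm)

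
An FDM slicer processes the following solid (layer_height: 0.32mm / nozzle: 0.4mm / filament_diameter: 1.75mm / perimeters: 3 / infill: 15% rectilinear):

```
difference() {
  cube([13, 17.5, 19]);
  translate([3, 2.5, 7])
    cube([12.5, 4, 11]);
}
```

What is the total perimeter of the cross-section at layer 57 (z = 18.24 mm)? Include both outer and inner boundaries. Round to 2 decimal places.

61.00 mm

At z = 18.24 mm: the cube is present — its section is the full 13×17.5 rectangle (perimeter 61.00 mm); the cube at (3, 2.5) is absent (z outside [7, 18]); After the difference (first − rest): none of the subtracted shapes is present at this height, so the 13×17.5 cube is unchanged — boundary = 61.00 mm. Overall, the cross-section is a single solid region. Total boundary length (outer) = 61.00 mm.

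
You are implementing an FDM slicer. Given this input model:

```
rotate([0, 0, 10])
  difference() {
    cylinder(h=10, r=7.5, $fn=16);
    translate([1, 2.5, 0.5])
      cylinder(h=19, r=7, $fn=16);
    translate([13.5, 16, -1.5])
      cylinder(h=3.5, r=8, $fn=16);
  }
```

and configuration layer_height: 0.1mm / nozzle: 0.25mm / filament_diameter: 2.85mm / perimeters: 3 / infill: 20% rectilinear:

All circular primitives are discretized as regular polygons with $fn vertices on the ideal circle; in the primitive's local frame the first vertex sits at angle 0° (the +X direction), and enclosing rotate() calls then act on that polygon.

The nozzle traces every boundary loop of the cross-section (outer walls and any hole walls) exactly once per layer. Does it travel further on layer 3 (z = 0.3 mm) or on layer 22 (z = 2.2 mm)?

layer 22 (z = 2.2 mm)

Layer 3 (z = 0.3): the cylinder: section is a regular 16-gon, circumradius r=7.5 (perimeter = 2·16·7.500·sin(180°/16) = 46.82 mm); the cylinder at (1, 2.5) is absent (z outside [0.5, 19.5]); the r=8 cylinder at (13.5, 16) contributes a regular 16-gon of circumradius 8 (perimeter = 2·16·8.000·sin(180°/16) = 49.94 mm); After the difference (first − rest): starting from the r=7.5 cylinder, the r=8 cylinder at (13.5, 16) misses the remaining region (no effect) — boundary = 46.82 mm; (whole slice rotated 10° about Z — lengths, areas and connectivity unchanged). So its perimeter = 46.82 mm. Layer 22 (z = 2.2): the r=7.5 cylinder gives a regular 16-gon of circumradius 7.5 (constant along its height) (perimeter = 2·16·7.500·sin(180°/16) = 46.82 mm); the r=7 cylinder at (1, 2.5) gives a regular 16-gon of circumradius 7 (constant along its height) (perimeter = 2·16·7.000·sin(180°/16) = 43.70 mm); the cylinder at (13.5, 16) does not reach this height (z outside [-1.5, 2]); Subtracting the remaining from the first: starting from the r=7.5 cylinder, the r=7 cylinder at (1, 2.5) partially overlaps it — only the 122.16 mm² overlap (of its 150.01 mm²) is removed, clipping the outline — boundary = 50.39 mm; (whole slice rotated 10° about Z — lengths, areas and connectivity unchanged). So its perimeter = 50.39 mm. Layer 22 is larger (50.39 vs 46.82 mm).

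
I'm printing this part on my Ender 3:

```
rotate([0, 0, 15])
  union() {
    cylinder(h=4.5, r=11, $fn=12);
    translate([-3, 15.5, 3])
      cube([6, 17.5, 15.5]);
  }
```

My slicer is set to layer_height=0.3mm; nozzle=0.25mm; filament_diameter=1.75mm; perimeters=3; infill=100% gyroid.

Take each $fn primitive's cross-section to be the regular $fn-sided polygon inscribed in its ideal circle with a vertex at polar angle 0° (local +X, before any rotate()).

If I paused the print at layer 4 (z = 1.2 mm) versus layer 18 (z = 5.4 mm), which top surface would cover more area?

layer 4 (z = 1.2 mm)

Layer 4 (z = 1.2): the r=11 cylinder contributes a regular 12-gon of circumradius 11 (area = (12/2)·11.000²·sin(360°/12) = 363.00 mm²); the cube at (-3, 15.5) is absent (z outside [3, 18.5]); Combining (union): only the r=11 cylinder is present, so the union is just that shape — area = 363.00 mm²; (rotated 15° about Z; rotation is an isometry so areas/perimeters/island counts are preserved). So its area = 363.00 mm². Layer 18 (z = 5.4): the cylinder does not reach this height (z outside [0, 4.5]); the cube at (-3, 15.5) (footprint 6×17.5) is included at this height (area 105.00 mm²); Merging all regions: only the 6×17.5 cube at (-3, 15.5) is present, so the union is just that shape — area = 105.00 mm²; (rotated 15° about Z; rotation is an isometry so areas/perimeters/island counts are preserved). So its area = 105.00 mm². Layer 4 is larger (363.00 vs 105.00 mm²).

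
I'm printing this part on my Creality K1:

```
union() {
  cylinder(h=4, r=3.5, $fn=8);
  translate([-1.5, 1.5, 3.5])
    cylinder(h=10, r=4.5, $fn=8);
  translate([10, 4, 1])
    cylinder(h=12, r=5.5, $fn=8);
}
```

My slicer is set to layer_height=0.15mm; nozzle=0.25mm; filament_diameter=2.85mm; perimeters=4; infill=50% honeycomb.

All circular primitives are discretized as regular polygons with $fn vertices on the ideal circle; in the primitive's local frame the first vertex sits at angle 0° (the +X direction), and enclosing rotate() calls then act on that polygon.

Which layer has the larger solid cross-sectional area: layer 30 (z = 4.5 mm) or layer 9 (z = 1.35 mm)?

Layer 30 (z = 4.5): the cylinder does not reach this height (z outside [0, 4]); the cylinder at (-1.5, 1.5): section is a regular 8-gon, circumradius r=4.5 (area = (8/2)·4.500²·sin(360°/8) = 57.28 mm²); the cylinder at (10, 4): section is a regular 8-gon, circumradius r=5.5 (area = (8/2)·5.500²·sin(360°/8) = 85.56 mm²); Merging all regions: the 2 present regions are separate (no shared area or edge), so areas and boundary lengths simply add and each stays a separate island — area = 142.84 mm². So its area = 142.84 mm². Layer 9 (z = 1.35): the r=3.5 cylinder gives a regular 8-gon of circumradius 3.5 (constant along its height) (area = (8/2)·3.500²·sin(360°/8) = 34.65 mm²); the cylinder at (-1.5, 1.5) is absent (z outside [3.5, 13.5]); the cylinder at (10, 4): section is a regular 8-gon, circumradius r=5.5 (area = (8/2)·5.500²·sin(360°/8) = 85.56 mm²); Merging all regions: the 2 present regions are separate (no shared area or edge), so areas and boundary lengths simply add and each stays a separate island — area = 120.21 mm². So its area = 120.21 mm². Layer 30 is larger (142.84 vs 120.21 mm²).

layer 30 (z = 4.5 mm)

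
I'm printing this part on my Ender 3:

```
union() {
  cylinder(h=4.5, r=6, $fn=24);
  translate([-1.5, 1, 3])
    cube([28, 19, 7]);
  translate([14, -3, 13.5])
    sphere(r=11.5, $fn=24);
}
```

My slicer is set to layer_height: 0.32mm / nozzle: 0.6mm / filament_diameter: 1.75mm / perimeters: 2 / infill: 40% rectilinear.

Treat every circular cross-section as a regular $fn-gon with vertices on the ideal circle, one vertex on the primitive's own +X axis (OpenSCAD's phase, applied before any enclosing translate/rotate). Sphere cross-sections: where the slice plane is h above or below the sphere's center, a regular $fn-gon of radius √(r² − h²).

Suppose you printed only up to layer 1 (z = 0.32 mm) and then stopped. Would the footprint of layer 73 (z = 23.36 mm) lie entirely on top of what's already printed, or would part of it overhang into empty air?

part overhangs

Compare the two slices. At z = 0.32: the r=6 cylinder gives a regular 24-gon of circumradius 6 (constant along its height) (area = (24/2)·6.000²·sin(360°/24) = 111.81 mm²); the cube at (-1.5, 1) does not reach this height (z outside [3, 10]); the sphere at (14, -3) is absent (|z−center|=13.180 > r=11.5); Merging all regions: only the r=6 cylinder is present, so the union is just that shape — area = 111.81 mm². At z = 23.36: the cylinder is absent (z outside [0, 4.5]); the cube at (-1.5, 1) is not intersected at this z (z outside [3, 10]); the sphere at (14, -3): section is a regular 24-gon, circumradius = √(r²−h²) = √(11.5²−9.86²) = 5.919 (area = (24/2)·5.919²·sin(360°/24) = 108.80 mm²); Combining (union): only the r=11.5 sphere at (14, -3) is present, so the union is just that shape — area = 108.80 mm². Checking containment: at z = 23.36 the cross-section extends beyond the z = 0.32 cross-section by about 108.80 mm².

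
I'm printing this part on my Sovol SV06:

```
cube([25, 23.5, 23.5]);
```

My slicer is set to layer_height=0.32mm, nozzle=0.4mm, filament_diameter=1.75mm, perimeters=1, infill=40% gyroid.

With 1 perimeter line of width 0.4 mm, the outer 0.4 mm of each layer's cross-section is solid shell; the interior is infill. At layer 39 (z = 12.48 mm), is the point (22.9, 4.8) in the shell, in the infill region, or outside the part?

At z = 12.48 mm: the 25×23.5 cube contributes its full rectangle. Overall, the cross-section is a single solid region. The nearest boundary edge runs (25.00, 0.00)→(25.00, 23.50); distance from the point to it = 2.10 mm. The point is inside the cross-section and 2.10 mm from the nearest boundary — more than the 0.4 mm shell width (1 × 0.4), so it's in the infill interior.

infill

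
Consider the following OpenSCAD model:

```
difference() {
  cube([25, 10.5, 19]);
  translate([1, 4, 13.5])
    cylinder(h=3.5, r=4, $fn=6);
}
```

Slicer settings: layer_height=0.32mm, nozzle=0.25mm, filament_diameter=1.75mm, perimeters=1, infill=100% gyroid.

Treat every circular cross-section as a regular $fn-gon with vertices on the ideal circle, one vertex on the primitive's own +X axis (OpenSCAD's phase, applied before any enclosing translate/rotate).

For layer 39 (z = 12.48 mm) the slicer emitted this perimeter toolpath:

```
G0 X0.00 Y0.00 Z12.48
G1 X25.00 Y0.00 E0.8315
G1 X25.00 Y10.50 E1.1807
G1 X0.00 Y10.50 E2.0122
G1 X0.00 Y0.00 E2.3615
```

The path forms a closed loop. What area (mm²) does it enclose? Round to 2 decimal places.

Apply the shoelace formula to the sequence of (X, Y) vertices; enclosed area = 262.50 mm².

262.50 mm²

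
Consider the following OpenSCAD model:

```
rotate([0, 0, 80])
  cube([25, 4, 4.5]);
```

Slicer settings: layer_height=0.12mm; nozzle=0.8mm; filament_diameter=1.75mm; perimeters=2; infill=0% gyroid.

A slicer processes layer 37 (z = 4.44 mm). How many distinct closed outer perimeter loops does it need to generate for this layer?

1

At z = 4.44 mm: the 25×4 cube contributes its full rectangle; (whole slice rotated 80° about Z — lengths, areas and connectivity unchanged). The result has 1 disconnected region.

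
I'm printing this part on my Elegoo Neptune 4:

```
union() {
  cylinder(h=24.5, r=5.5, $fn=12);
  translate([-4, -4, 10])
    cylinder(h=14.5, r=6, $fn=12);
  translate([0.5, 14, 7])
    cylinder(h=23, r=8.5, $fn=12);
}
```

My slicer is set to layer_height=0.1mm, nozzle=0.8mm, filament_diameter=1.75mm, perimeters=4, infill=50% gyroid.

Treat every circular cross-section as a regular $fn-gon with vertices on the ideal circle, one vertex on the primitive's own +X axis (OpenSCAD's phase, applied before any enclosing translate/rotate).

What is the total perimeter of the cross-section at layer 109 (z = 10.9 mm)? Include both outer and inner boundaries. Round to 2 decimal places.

100.66 mm

At z = 10.9 mm: the r=5.5 cylinder gives a regular 12-gon of circumradius 5.5 (constant along its height) (perimeter = 2·12·5.500·sin(180°/12) = 34.16 mm); the cylinder at (-4, -4): section is a regular 12-gon, circumradius r=6 (perimeter = 2·12·6.000·sin(180°/12) = 37.27 mm); the r=8.5 cylinder at (0.5, 14) contributes a regular 12-gon of circumradius 8.5 (perimeter = 2·12·8.500·sin(180°/12) = 52.80 mm); Combining (union): the regions partially overlap (shared area 38.35 mm²), so the edge portions inside another operand are dropped and the merged outline is re-measured after clipping — boundary = 100.66 mm. Overall, the cross-section has 2 separate islands. Total boundary length (outer) = 100.66 mm.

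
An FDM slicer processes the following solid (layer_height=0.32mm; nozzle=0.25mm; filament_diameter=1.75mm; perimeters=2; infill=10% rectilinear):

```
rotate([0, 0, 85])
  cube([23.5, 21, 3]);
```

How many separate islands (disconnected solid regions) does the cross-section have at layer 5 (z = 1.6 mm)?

1

At z = 1.6 mm: the cube (footprint 23.5×21) is included at this height; (rotated 85° about Z; rotation is an isometry so areas/perimeters/island counts are preserved). Overall, the cross-section is a single solid region. Island count = 1.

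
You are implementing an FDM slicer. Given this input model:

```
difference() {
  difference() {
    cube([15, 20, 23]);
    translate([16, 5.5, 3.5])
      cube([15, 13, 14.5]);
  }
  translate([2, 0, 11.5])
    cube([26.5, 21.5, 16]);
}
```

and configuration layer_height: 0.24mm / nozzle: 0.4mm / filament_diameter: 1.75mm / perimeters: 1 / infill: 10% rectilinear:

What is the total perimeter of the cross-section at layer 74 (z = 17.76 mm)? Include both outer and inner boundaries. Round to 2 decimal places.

At z = 17.76 mm: the cube is present — its section is the full 15×20 rectangle (perimeter 70.00 mm); the cube at (16, 5.5) (footprint 15×13) is included at this height (perimeter 56.00 mm); Subtracting the remaining from the first: starting from the 15×20 cube, the 15×13 cube at (16, 5.5) misses the remaining region (no effect) — boundary = 70.00 mm; the cube at (2, 0) is present — its section is the full 26.5×21.5 rectangle (perimeter 96.00 mm); Subtracting the remaining from the first: starting from the result so far, the 26.5×21.5 cube at (2, 0) partially overlaps it — only the 260.00 mm² overlap (of its 569.75 mm²) is removed, clipping the outline — boundary = 44.00 mm. Overall, the cross-section is a single solid region. Total boundary length (outer) = 44.00 mm.

44.00 mm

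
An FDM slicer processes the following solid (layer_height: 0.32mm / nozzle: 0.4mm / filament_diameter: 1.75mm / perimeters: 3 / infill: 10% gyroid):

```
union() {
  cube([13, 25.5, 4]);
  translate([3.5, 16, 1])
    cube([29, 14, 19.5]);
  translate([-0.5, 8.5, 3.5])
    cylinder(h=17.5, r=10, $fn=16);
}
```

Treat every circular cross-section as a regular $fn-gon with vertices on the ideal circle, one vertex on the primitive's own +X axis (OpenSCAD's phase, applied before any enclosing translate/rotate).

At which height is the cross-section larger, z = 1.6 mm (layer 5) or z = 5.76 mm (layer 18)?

layer 18 (z = 5.76 mm)

Layer 5 (z = 1.6): the 13×25.5 cube contributes its full rectangle (area 331.50 mm²); the cube at (3.5, 16) is present — its section is the full 29×14 rectangle (area 406.00 mm²); the cylinder at (-0.5, 8.5) does not reach this height (z outside [3.5, 21]); Merging all regions: the regions partially overlap — summed areas 737.50 mm² minus the doubly-counted overlap 90.25 mm² gives 647.25 mm² — area = 647.25 mm². So its area = 647.25 mm². Layer 18 (z = 5.76): the cube does not reach this height (z outside [0, 4]); the 29×14 cube at (3.5, 16) contributes its full rectangle (area 406.00 mm²); the r=10 cylinder at (-0.5, 8.5) gives a regular 16-gon of circumradius 10 (constant along its height) (area = (16/2)·10.000²·sin(360°/16) = 306.15 mm²); Combining (union): the regions partially overlap — summed areas 712.15 mm² minus the doubly-counted overlap 1.97 mm² gives 710.18 mm² — area = 710.18 mm². So its area = 710.18 mm². Layer 18 is larger (710.18 vs 647.25 mm²).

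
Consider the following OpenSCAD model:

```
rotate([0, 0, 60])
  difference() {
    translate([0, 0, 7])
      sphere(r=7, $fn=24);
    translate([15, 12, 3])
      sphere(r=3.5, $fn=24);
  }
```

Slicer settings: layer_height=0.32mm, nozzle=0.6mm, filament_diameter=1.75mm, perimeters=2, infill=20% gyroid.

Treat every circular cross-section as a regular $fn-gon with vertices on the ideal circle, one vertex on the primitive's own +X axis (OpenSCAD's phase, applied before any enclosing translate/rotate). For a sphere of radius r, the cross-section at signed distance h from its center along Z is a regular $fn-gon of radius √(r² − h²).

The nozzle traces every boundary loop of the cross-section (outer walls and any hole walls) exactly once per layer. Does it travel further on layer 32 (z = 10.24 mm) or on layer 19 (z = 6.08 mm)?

Layer 32 (z = 10.24): the r=7 sphere contributes a regular 24-gon of circumradius √(7²−3.24²) = 6.205 (perimeter = 2·24·6.205·sin(180°/24) = 38.88 mm); the sphere at (15, 12) is not intersected at this z (|z−center|=7.240 > r=3.5); After the difference (first − rest): none of the subtracted shapes is present at this height, so the r=7 sphere is unchanged — boundary = 38.88 mm; (rotated 60° about Z; rotation is an isometry so areas/perimeters/island counts are preserved). So its perimeter = 38.88 mm. Layer 19 (z = 6.08): the sphere: section is a regular 24-gon, circumradius = √(r²−h²) = √(7²−0.92²) = 6.939 (perimeter = 2·24·6.939·sin(180°/24) = 43.48 mm); the r=3.5 sphere at (15, 12) contributes a regular 24-gon of circumradius √(3.5²−3.08²) = 1.662 (perimeter = 2·24·1.662·sin(180°/24) = 10.42 mm); Taking the first minus the rest: starting from the r=7 sphere, the r=3.5 sphere at (15, 12) misses the remaining region (no effect) — boundary = 43.48 mm; (whole slice rotated 60° about Z — lengths, areas and connectivity unchanged). So its perimeter = 43.48 mm. Layer 19 is larger (43.48 vs 38.88 mm).

layer 19 (z = 6.08 mm)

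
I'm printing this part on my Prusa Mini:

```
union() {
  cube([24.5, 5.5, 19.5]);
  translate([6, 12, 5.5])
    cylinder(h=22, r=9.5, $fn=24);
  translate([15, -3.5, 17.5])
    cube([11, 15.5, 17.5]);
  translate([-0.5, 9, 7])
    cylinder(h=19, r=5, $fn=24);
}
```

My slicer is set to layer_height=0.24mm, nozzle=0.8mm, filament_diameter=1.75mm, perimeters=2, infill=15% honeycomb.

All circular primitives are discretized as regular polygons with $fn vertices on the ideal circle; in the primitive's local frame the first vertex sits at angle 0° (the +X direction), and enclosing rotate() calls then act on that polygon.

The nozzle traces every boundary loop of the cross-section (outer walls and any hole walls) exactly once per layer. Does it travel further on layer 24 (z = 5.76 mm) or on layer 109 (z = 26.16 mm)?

layer 109 (z = 26.16 mm)

Layer 24 (z = 5.76): the cube is present — its section is the full 24.5×5.5 rectangle (perimeter 60.00 mm); the r=9.5 cylinder at (6, 12) gives a regular 24-gon of circumradius 9.5 (constant along its height) (perimeter = 2·24·9.500·sin(180°/24) = 59.52 mm); the cube at (15, -3.5) is not intersected at this z (z outside [17.5, 35]); the cylinder at (-0.5, 9) is absent (z outside [7, 26]); Taking the union: the regions partially overlap (shared area 27.54 mm²), so the edge portions inside another operand are dropped and the merged outline is re-measured after clipping — boundary = 91.62 mm. So its perimeter = 91.62 mm. Layer 109 (z = 26.16): the cube is absent (z outside [0, 19.5]); the r=9.5 cylinder at (6, 12) contributes a regular 24-gon of circumradius 9.5 (perimeter = 2·24·9.500·sin(180°/24) = 59.52 mm); the 11×15.5 cube at (15, -3.5) contributes its full rectangle (perimeter 53.00 mm); the cylinder at (-0.5, 9) does not reach this height (z outside [7, 26]); Merging all regions: the regions partially overlap (shared area 0.87 mm²), so the edge portions inside another operand are dropped and the merged outline is re-measured after clipping — boundary = 106.19 mm. So its perimeter = 106.19 mm. Layer 109 is larger (106.19 vs 91.62 mm).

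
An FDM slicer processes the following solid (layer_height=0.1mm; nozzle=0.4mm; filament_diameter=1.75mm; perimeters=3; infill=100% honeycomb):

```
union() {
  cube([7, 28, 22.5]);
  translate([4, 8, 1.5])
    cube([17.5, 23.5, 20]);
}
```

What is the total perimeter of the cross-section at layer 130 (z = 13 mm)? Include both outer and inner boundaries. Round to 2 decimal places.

At z = 13 mm: the cube is present — its section is the full 7×28 rectangle (perimeter 70.00 mm); the cube at (4, 8) (footprint 17.5×23.5) is included at this height (perimeter 82.00 mm); Taking the union: the regions partially overlap (shared area 60.00 mm²), so the edge portions inside another operand are dropped and the merged outline is re-measured after clipping — boundary = 106.00 mm. Overall, the cross-section is a single solid region. Total boundary length (outer) = 106.00 mm.

106.00 mm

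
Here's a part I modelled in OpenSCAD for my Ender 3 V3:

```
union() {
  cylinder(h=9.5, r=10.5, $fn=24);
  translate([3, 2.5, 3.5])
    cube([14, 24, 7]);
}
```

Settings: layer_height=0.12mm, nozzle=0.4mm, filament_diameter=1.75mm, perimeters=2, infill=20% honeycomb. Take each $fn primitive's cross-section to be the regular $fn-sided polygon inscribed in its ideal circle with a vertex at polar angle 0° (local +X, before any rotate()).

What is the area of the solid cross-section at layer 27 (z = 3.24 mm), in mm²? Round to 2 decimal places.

342.42 mm²

At z = 3.24 mm: the r=10.5 cylinder gives a regular 24-gon of circumradius 10.5 (constant along its height) (area = (24/2)·10.500²·sin(360°/24) = 342.42 mm²); the cube at (3, 2.5) is not intersected at this z (z outside [3.5, 10.5]); Taking the union: only the r=10.5 cylinder is present, so the union is just that shape — area = 342.42 mm². Overall, the cross-section is a single solid region. Net area = 342.42 mm².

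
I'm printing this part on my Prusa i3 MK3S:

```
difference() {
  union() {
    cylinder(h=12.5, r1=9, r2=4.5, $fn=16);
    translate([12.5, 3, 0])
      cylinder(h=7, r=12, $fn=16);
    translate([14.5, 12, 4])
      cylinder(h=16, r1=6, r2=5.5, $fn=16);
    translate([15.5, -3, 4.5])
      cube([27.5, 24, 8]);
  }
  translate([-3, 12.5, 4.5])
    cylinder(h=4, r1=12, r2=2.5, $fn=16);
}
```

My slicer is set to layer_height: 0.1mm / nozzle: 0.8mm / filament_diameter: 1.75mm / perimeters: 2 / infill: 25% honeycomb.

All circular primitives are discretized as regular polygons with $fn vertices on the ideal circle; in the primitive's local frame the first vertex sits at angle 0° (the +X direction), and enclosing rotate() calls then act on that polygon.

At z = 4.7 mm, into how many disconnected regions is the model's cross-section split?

At z = 4.7 mm: the cone (r1=9→r2=4.5) has section circumradius 7.308 here — a regular 16-gon; the r=12 cylinder at (12.5, 3) gives a regular 16-gon of circumradius 12 (constant along its height); the cone at (14.5, 12) contributes a regular 16-gon of circumradius 5.978 (interpolated between r1=6 and r2=5.5 at t=0.044); the cube at (15.5, -3) is present — its section is the full 27.5×24 rectangle; Combining (union): the regions partially overlap (shared area 276.73 mm²), so overlapping operands fuse into one piece — 1 connected region; the cone at (-3, 12.5) contributes a regular 16-gon of circumradius 11.525 (interpolated between r1=12 and r2=2.5 at t=0.050); After the difference (first − rest): starting from that combined region, the cone at (-3, 12.5) partially overlaps it — only the 85.95 mm² overlap (of its 406.64 mm²) is removed, clipping the outline — 1 connected region. The result has 1 disconnected region.

1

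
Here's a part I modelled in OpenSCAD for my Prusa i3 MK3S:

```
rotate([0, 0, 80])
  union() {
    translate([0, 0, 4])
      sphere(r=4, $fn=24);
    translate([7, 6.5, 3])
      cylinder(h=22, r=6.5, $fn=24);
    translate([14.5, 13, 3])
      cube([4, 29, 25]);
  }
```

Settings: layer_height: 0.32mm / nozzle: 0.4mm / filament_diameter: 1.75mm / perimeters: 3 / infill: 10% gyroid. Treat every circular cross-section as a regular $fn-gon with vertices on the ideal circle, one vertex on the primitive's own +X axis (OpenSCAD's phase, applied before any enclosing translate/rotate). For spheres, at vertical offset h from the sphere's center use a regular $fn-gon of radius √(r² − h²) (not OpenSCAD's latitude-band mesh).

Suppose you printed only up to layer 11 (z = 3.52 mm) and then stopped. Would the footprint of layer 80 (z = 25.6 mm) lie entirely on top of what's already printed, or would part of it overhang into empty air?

entirely on top

Compare the two slices. At z = 3.52: the r=4 sphere slices to a regular 24-gon of circumradius 3.971 (√(r²−h²) with h=0.48 from center) (area = (24/2)·3.971²·sin(360°/24) = 48.98 mm²); the cylinder at (7, 6.5): section is a regular 24-gon, circumradius r=6.5 (area = (24/2)·6.500²·sin(360°/24) = 131.22 mm²); the cube at (14.5, 13) (footprint 4×29) is included at this height (area 116.00 mm²); Taking the union: the regions partially overlap — summed areas 296.20 mm² minus the doubly-counted overlap 2.32 mm² gives 293.88 mm² — area = 293.88 mm²; (rotated 80° about Z; rotation is an isometry so areas/perimeters/island counts are preserved). At z = 25.6: the sphere is not intersected at this z (|z−center|=21.600 > r=4); the cylinder at (7, 6.5) is not intersected at this z (z outside [3, 25]); the cube at (14.5, 13) is present — its section is the full 4×29 rectangle (area 116.00 mm²); Combining (union): only the 4×29 cube at (14.5, 13) is present, so the union is just that shape — area = 116.00 mm²; (whole slice rotated 80° about Z — lengths, areas and connectivity unchanged). Checking containment: the cross-section at z = 25.6 is a subset of the cross-section at z = 3.52.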